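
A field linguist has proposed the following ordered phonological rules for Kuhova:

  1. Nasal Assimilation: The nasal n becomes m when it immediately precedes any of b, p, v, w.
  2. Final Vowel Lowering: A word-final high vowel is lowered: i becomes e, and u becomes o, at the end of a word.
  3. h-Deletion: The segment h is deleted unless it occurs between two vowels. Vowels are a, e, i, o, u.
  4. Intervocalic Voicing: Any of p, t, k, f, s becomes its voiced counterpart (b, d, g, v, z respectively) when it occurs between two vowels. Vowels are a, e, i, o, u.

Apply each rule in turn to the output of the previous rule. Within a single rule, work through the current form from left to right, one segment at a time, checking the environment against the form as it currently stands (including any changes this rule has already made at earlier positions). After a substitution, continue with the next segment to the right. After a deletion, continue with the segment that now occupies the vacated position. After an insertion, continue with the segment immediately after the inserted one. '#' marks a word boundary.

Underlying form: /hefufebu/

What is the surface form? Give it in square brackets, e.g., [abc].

1 Nasal Assimilation: no change — [hefufebu]
2 Final Vowel Lowering: [hefufebu] → [hefufebo]
3 h-Deletion: [hefufebo] → [efufebo]
4 Intervocalic Voicing: [efufebo] → [evuvebo]

[evuvebo]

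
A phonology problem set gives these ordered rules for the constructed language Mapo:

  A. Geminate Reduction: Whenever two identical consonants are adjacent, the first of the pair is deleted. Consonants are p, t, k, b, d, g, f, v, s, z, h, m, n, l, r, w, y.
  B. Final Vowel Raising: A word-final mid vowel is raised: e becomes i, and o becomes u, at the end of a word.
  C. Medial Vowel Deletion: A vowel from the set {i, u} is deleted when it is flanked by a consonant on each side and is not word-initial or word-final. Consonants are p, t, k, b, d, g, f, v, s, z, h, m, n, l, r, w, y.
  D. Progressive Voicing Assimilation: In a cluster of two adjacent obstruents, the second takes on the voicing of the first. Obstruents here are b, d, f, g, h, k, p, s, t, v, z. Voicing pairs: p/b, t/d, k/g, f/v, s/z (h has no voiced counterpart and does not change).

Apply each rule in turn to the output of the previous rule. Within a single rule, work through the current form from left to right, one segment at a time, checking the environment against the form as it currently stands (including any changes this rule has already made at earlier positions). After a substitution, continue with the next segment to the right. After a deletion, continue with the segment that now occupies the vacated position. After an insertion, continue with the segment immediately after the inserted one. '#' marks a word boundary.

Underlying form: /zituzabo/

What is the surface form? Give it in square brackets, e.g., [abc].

[zdzabu]

A Geminate Reduction: no change — [zituzabo]
B Final Vowel Raising: [zituzabo] → [zituzabu]
C Medial Vowel Deletion: [zituzabu] → [ztzabu]
D Progressive Voicing Assimilation: [ztzabu] → [zdzabu]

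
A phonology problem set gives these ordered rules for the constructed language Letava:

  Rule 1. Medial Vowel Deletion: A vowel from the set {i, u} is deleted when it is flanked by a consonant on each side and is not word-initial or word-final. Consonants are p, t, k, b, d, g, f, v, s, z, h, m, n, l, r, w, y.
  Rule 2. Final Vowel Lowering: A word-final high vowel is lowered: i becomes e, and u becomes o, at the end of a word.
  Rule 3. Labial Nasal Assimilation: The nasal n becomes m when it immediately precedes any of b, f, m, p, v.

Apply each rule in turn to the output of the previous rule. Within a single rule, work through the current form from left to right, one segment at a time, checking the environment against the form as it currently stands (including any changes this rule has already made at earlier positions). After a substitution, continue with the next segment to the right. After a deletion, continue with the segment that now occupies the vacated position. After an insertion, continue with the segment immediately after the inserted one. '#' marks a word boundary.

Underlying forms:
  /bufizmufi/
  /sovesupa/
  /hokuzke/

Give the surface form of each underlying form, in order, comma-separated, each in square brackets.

/bufizmufi/:
  Rule 1 Medial Vowel Deletion: [bufizmufi] → [bfzmfi]
  Rule 2 Final Vowel Lowering: [bfzmfi] → [bfzmfe]
  Rule 3 Labial Nasal Assimilation: no change — [bfzmfe]
/sovesupa/:
  Rule 1 Medial Vowel Deletion: [sovesupa] → [sovespa]
  Rule 2 Final Vowel Lowering: no change — [sovespa]
  Rule 3 Labial Nasal Assimilation: no change — [sovespa]
/hokuzke/:
  Rule 1 Medial Vowel Deletion: [hokuzke] → [hokzke]
  Rule 2 Final Vowel Lowering: no change — [hokzke]
  Rule 3 Labial Nasal Assimilation: no change — [hokzke]

[bfzmfe], [sovespa], [hokzke]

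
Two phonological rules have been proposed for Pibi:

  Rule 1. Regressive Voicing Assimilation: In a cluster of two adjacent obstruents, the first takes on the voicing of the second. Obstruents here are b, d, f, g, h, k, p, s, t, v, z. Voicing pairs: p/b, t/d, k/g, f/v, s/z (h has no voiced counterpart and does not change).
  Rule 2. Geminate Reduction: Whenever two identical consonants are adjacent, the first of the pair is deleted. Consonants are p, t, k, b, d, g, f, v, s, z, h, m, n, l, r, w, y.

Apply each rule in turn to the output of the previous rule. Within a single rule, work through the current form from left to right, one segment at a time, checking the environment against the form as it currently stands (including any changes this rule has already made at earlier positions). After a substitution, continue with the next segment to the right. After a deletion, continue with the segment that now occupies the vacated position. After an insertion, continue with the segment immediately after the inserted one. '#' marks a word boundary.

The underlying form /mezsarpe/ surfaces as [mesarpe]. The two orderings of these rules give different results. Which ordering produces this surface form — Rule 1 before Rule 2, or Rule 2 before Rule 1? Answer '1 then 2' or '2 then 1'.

1 then 2

Order 1 then 2:
  1 Regressive Voicing Assimilation: [mezsarpe] → [messarpe]
  2 Geminate Reduction: [messarpe] → [mesarpe]
  result: [mesarpe]
Order 2 then 1:
  2 Geminate Reduction: no change — [mezsarpe]
  1 Regressive Voicing Assimilation: [mezsarpe] → [messarpe]
  result: [messarpe]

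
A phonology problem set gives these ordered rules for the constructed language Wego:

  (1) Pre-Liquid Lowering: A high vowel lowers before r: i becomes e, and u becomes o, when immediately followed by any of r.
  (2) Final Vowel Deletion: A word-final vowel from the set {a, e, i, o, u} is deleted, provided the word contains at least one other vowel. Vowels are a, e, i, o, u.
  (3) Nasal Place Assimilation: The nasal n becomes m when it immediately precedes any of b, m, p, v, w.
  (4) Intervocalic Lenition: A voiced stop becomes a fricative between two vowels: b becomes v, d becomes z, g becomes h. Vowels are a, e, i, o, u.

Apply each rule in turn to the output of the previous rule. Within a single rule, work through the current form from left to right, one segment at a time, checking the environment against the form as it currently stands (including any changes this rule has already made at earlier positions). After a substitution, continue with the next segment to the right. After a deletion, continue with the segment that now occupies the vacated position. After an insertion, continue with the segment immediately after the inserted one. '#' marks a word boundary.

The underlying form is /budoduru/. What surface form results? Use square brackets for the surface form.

(1) Pre-Liquid Lowering: [budoduru] → [budodoru]
(2) Final Vowel Deletion: [budodoru] → [budodor]
(3) Nasal Place Assimilation: no change — [budodor]
(4) Intervocalic Lenition: [budodor] → [buzozor]

[buzozor]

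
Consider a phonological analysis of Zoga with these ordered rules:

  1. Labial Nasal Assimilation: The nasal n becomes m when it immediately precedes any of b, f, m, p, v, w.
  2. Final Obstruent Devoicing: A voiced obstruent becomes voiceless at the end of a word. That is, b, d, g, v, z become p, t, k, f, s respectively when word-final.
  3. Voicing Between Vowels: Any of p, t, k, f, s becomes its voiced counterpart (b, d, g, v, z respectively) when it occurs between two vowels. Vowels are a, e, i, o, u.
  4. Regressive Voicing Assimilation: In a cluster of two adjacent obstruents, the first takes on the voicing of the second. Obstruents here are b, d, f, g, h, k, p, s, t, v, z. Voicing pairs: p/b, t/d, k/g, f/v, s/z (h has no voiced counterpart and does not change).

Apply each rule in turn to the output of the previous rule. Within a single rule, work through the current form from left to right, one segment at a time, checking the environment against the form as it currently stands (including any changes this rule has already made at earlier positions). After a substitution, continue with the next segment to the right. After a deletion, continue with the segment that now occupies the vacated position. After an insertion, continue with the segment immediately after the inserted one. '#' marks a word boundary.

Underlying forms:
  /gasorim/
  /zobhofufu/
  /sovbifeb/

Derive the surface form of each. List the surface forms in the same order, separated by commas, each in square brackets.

/gasorim/:
  1 Labial Nasal Assimilation: no change — [gasorim]
  2 Final Obstruent Devoicing: no change — [gasorim]
  3 Voicing Between Vowels: [gasorim] → [gazorim]
  4 Regressive Voicing Assimilation: no change — [gazorim]
/zobhofufu/:
  1 Labial Nasal Assimilation: no change — [zobhofufu]
  2 Final Obstruent Devoicing: no change — [zobhofufu]
  3 Voicing Between Vowels: [zobhofufu] → [zobhovuvu]
  4 Regressive Voicing Assimilation: [zobhovuvu] → [zophovuvu]
/sovbifeb/:
  1 Labial Nasal Assimilation: no change — [sovbifeb]
  2 Final Obstruent Devoicing: [sovbifeb] → [sovbifep]
  3 Voicing Between Vowels: [sovbifep] → [sovbivep]
  4 Regressive Voicing Assimilation: no change — [sovbivep]

[gazorim], [zophovuvu], [sovbivep]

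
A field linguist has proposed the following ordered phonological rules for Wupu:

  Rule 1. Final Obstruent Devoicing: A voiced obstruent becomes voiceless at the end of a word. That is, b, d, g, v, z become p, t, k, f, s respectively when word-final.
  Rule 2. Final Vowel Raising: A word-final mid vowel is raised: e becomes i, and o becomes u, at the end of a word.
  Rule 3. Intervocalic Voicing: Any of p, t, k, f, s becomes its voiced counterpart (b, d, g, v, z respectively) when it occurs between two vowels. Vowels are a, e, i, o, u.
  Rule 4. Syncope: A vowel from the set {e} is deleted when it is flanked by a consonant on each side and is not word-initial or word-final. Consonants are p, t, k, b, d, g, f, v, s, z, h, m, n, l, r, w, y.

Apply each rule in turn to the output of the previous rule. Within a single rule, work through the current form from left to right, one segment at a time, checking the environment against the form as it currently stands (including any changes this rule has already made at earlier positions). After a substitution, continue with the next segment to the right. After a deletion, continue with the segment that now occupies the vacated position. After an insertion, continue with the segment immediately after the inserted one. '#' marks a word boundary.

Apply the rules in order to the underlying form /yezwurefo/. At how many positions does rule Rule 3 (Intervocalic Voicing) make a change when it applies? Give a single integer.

1

Rule 1 Final Obstruent Devoicing: no change — [yezwurefo]
Rule 2 Final Vowel Raising: [yezwurefo] → [yezwurefu]
Rule 3 Intervocalic Voicing: [yezwurefu] → [yezwurevu]
Rule 4 Syncope: [yezwurevu] → [yzwurvu]
Rule Rule 3 changed 1 position(s).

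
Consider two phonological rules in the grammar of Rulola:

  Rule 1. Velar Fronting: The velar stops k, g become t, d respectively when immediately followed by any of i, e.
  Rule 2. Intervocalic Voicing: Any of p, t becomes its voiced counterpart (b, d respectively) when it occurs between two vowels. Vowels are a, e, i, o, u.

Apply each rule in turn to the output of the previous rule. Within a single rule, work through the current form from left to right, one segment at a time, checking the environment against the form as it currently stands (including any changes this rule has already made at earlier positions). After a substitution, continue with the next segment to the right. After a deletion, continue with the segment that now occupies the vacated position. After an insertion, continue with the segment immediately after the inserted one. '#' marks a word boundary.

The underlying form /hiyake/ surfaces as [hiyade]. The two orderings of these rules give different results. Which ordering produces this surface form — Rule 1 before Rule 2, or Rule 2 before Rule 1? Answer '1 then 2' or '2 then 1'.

1 then 2

Order 1 then 2:
  1 Velar Fronting: [hiyake] → [hiyate]
  2 Intervocalic Voicing: [hiyate] → [hiyade]
  result: [hiyade]
Order 2 then 1:
  2 Intervocalic Voicing: no change — [hiyake]
  1 Velar Fronting: [hiyake] → [hiyate]
  result: [hiyate]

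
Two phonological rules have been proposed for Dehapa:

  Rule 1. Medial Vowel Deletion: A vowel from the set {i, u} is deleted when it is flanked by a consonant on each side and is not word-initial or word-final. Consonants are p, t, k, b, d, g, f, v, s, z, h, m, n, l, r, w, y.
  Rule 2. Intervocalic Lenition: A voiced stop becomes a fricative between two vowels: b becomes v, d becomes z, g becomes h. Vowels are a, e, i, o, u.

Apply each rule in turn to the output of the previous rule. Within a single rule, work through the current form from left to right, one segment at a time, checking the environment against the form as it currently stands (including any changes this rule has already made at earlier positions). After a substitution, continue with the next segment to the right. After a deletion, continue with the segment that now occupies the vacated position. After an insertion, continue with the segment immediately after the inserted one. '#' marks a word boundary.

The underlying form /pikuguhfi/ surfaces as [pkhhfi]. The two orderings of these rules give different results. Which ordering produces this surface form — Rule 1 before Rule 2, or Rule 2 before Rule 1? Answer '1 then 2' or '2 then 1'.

2 then 1

Order 1 then 2:
  1 Medial Vowel Deletion: [pikuguhfi] → [pkghfi]
  2 Intervocalic Lenition: no change — [pkghfi]
  result: [pkghfi]
Order 2 then 1:
  2 Intervocalic Lenition: [pikuguhfi] → [pikuhuhfi]
  1 Medial Vowel Deletion: [pikuhuhfi] → [pkhhfi]
  result: [pkhhfi]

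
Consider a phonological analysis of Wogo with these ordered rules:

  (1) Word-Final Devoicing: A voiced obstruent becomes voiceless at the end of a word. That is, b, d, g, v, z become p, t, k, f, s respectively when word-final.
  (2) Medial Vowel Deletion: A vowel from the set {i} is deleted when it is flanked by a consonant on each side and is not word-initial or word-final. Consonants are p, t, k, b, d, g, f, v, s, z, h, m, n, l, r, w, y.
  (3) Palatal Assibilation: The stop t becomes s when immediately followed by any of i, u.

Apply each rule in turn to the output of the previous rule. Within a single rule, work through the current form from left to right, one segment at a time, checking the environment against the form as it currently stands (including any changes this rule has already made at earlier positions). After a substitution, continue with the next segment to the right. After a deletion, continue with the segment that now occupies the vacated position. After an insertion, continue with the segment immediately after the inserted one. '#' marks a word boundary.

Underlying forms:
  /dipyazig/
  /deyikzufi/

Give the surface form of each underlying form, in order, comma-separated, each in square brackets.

[dpyazk], [deykzufi]

/dipyazig/:
  (1) Word-Final Devoicing: [dipyazig] → [dipyazik]
  (2) Medial Vowel Deletion: [dipyazik] → [dpyazk]
  (3) Palatal Assibilation: no change — [dpyazk]
/deyikzufi/:
  (1) Word-Final Devoicing: no change — [deyikzufi]
  (2) Medial Vowel Deletion: [deyikzufi] → [deykzufi]
  (3) Palatal Assibilation: no change — [deykzufi]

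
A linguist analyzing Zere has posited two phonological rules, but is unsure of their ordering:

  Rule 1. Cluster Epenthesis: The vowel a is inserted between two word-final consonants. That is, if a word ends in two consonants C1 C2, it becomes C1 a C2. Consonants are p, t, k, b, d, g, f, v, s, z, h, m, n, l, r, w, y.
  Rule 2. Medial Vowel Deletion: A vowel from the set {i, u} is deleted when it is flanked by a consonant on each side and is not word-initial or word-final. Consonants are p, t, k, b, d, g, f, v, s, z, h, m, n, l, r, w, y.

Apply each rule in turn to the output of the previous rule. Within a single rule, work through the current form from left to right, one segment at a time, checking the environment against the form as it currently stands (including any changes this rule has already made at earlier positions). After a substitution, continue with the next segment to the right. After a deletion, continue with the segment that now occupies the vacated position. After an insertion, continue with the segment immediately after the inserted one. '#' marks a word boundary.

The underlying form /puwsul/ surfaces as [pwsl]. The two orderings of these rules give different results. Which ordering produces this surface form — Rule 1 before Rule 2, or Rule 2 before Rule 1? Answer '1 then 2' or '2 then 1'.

Order 1 then 2:
  1 Cluster Epenthesis: no change — [puwsul]
  2 Medial Vowel Deletion: [puwsul] → [pwsl]
  result: [pwsl]
Order 2 then 1:
  2 Medial Vowel Deletion: [puwsul] → [pwsl]
  1 Cluster Epenthesis: [pwsl] → [pwsal]
  result: [pwsal]

1 then 2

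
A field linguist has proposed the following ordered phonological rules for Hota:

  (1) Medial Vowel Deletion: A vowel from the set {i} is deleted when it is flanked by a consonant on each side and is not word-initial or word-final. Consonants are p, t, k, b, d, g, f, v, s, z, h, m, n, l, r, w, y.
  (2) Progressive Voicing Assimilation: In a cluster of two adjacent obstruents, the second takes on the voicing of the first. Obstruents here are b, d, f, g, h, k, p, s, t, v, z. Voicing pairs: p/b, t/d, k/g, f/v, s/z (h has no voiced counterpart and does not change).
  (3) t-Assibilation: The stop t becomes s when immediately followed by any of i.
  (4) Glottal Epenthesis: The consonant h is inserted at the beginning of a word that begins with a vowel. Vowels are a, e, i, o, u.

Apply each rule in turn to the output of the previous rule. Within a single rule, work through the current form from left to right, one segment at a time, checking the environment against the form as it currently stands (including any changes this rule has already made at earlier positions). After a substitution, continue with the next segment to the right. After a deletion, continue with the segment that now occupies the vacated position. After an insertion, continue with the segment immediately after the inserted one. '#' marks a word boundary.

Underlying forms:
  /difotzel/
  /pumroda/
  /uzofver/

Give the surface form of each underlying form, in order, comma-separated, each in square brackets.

[dvotsel], [pumroda], [huzoffer]

/difotzel/:
  (1) Medial Vowel Deletion: [difotzel] → [dfotzel]
  (2) Progressive Voicing Assimilation: [dfotzel] → [dvotsel]
  (3) t-Assibilation: no change — [dvotsel]
  (4) Glottal Epenthesis: no change — [dvotsel]
/pumroda/:
  (1) Medial Vowel Deletion: no change — [pumroda]
  (2) Progressive Voicing Assimilation: no change — [pumroda]
  (3) t-Assibilation: no change — [pumroda]
  (4) Glottal Epenthesis: no change — [pumroda]
/uzofver/:
  (1) Medial Vowel Deletion: no change — [uzofver]
  (2) Progressive Voicing Assimilation: [uzofver] → [uzoffer]
  (3) t-Assibilation: no change — [uzoffer]
  (4) Glottal Epenthesis: [uzoffer] → [huzoffer]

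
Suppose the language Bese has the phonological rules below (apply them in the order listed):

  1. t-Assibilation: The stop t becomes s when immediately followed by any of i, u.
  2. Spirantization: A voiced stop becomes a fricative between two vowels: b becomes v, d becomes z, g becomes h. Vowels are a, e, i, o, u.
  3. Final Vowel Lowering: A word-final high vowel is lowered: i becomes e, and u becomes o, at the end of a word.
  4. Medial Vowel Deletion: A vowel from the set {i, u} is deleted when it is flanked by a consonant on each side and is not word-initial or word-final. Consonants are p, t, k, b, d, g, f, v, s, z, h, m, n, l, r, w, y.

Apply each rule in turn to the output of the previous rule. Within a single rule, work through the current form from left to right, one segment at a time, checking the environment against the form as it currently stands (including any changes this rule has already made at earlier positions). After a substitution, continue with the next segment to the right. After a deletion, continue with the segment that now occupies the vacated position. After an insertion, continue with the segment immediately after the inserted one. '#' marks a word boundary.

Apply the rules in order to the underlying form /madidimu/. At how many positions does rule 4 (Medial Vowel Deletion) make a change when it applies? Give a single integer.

2

1 t-Assibilation: no change — [madidimu]
2 Spirantization: [madidimu] → [mazizimu]
3 Final Vowel Lowering: [mazizimu] → [mazizimo]
4 Medial Vowel Deletion: [mazizimo] → [mazzmo]
Rule 4 changed 2 position(s).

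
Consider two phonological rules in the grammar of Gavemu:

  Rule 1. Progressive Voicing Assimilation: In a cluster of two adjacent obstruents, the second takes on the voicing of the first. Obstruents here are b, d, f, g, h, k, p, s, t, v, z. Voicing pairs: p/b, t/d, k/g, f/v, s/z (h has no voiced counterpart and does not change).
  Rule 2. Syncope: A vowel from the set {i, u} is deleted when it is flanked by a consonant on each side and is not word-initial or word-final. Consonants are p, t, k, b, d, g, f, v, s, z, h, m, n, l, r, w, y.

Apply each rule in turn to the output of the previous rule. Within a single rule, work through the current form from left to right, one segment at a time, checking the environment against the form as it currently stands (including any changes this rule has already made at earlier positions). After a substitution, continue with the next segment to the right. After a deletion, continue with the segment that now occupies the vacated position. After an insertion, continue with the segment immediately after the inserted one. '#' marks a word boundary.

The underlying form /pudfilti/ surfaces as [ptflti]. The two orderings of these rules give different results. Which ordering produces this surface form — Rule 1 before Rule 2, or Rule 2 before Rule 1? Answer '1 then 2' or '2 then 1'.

Order 1 then 2:
  1 Progressive Voicing Assimilation: [pudfilti] → [pudvilti]
  2 Syncope: [pudvilti] → [pdvlti]
  result: [pdvlti]
Order 2 then 1:
  2 Syncope: [pudfilti] → [pdflti]
  1 Progressive Voicing Assimilation: [pdflti] → [ptflti]
  result: [ptflti]

2 then 1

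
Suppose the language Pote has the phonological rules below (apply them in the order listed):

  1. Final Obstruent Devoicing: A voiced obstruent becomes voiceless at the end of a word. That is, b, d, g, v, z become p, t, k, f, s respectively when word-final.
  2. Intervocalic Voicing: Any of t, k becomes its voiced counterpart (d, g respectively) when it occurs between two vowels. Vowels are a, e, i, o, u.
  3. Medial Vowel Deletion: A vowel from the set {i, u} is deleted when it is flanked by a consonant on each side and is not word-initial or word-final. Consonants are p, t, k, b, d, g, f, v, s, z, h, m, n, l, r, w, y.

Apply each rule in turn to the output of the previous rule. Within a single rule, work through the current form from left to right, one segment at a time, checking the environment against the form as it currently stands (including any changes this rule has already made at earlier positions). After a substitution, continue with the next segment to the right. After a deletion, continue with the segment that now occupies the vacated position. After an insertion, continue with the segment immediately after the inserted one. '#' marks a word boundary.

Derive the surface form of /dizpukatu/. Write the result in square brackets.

1 Final Obstruent Devoicing: no change — [dizpukatu]
2 Intervocalic Voicing: [dizpukatu] → [dizpugadu]
3 Medial Vowel Deletion: [dizpugadu] → [dzpgadu]

[dzpgadu]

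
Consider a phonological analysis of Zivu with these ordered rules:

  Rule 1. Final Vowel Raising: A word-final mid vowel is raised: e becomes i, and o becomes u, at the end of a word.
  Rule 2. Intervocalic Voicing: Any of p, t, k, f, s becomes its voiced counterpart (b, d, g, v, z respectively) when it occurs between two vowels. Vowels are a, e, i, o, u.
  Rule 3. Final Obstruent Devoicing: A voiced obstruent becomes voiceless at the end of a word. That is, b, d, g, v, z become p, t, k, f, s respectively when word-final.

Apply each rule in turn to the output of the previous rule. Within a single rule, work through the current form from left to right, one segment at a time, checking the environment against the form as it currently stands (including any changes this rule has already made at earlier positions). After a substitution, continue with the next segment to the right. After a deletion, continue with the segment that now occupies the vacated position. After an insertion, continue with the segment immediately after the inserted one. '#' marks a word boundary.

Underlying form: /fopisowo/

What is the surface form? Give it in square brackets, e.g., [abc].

[fobizowu]

Rule 1 Final Vowel Raising: [fopisowo] → [fopisowu]
Rule 2 Intervocalic Voicing: [fopisowu] → [fobizowu]
Rule 3 Final Obstruent Devoicing: no change — [fobizowu]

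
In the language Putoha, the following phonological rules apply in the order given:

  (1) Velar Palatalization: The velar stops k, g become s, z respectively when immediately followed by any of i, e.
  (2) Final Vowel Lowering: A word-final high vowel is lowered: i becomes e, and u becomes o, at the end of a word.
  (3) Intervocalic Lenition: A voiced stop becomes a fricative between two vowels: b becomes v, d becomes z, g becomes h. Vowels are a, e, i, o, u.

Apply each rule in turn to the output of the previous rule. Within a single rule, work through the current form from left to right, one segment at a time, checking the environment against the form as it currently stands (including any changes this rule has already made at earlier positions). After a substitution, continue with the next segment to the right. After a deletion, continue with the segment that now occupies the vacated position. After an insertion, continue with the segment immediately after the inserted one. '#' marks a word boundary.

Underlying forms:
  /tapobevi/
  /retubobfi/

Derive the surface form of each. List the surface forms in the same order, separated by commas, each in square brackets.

/tapobevi/:
  (1) Velar Palatalization: no change — [tapobevi]
  (2) Final Vowel Lowering: [tapobevi] → [tapobeve]
  (3) Intervocalic Lenition: [tapobeve] → [tapoveve]
/retubobfi/:
  (1) Velar Palatalization: no change — [retubobfi]
  (2) Final Vowel Lowering: [retubobfi] → [retubobfe]
  (3) Intervocalic Lenition: [retubobfe] → [retuvobfe]

[tapoveve], [retuvobfe]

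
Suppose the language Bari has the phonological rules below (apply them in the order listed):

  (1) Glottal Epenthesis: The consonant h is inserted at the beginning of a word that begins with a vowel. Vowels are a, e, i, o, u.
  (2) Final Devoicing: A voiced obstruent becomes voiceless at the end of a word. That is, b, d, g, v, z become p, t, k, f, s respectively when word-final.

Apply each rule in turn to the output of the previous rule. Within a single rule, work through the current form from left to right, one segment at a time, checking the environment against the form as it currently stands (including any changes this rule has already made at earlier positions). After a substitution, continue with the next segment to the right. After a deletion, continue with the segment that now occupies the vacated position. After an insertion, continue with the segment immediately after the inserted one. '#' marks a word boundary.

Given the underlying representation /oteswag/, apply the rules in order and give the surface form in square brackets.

[hoteswak]

(1) Glottal Epenthesis: [oteswag] → [hoteswag]
(2) Final Devoicing: [hoteswag] → [hoteswak]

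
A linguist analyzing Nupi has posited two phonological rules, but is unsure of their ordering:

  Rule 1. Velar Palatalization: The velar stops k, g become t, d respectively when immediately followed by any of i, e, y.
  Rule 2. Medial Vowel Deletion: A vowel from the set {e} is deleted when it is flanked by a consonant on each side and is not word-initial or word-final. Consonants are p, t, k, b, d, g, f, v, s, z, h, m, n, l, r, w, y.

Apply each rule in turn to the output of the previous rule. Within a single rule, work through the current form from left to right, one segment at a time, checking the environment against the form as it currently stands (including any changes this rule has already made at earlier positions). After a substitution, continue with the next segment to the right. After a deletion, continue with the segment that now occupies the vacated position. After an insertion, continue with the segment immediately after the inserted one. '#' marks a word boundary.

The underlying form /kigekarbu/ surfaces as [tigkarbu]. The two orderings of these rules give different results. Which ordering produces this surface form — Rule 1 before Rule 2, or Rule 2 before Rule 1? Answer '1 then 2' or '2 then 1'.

Order 1 then 2:
  1 Velar Palatalization: [kigekarbu] → [tidekarbu]
  2 Medial Vowel Deletion: [tidekarbu] → [tidkarbu]
  result: [tidkarbu]
Order 2 then 1:
  2 Medial Vowel Deletion: [kigekarbu] → [kigkarbu]
  1 Velar Palatalization: [kigkarbu] → [tigkarbu]
  result: [tigkarbu]

2 then 1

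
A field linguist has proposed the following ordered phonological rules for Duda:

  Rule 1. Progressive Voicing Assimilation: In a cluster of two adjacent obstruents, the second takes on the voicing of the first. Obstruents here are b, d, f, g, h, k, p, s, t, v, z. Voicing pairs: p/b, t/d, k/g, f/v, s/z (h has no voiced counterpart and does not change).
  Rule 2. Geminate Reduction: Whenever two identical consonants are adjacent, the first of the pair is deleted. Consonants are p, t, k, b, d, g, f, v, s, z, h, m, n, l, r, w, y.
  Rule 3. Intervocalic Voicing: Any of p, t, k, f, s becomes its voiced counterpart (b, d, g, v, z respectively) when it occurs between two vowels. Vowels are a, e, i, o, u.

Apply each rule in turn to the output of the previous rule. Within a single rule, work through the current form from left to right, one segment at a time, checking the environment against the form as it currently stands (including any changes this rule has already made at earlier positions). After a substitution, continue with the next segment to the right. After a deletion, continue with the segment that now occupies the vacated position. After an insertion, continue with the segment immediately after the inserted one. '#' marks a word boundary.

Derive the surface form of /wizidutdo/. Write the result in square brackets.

[wizidudo]

Rule 1 Progressive Voicing Assimilation: [wizidutdo] → [wizidutto]
Rule 2 Geminate Reduction: [wizidutto] → [wiziduto]
Rule 3 Intervocalic Voicing: [wiziduto] → [wizidudo]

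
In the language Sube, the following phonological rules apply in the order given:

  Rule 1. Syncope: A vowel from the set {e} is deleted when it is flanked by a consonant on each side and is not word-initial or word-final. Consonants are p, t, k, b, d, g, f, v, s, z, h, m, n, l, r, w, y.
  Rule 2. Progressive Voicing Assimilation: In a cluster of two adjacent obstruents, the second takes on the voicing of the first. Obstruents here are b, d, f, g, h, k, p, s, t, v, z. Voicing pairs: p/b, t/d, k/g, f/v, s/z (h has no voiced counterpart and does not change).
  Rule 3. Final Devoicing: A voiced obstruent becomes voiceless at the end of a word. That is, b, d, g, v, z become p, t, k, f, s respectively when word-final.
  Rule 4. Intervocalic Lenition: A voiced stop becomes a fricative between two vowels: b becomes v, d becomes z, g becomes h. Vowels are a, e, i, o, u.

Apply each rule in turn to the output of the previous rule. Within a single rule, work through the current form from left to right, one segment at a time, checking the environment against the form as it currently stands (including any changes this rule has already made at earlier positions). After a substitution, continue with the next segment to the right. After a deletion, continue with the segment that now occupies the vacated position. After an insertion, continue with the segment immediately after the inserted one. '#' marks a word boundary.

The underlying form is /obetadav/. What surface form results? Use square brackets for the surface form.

[obdazaf]

Rule 1 Syncope: [obetadav] → [obtadav]
Rule 2 Progressive Voicing Assimilation: [obtadav] → [obdadav]
Rule 3 Final Devoicing: [obdadav] → [obdadaf]
Rule 4 Intervocalic Lenition: [obdadaf] → [obdazaf]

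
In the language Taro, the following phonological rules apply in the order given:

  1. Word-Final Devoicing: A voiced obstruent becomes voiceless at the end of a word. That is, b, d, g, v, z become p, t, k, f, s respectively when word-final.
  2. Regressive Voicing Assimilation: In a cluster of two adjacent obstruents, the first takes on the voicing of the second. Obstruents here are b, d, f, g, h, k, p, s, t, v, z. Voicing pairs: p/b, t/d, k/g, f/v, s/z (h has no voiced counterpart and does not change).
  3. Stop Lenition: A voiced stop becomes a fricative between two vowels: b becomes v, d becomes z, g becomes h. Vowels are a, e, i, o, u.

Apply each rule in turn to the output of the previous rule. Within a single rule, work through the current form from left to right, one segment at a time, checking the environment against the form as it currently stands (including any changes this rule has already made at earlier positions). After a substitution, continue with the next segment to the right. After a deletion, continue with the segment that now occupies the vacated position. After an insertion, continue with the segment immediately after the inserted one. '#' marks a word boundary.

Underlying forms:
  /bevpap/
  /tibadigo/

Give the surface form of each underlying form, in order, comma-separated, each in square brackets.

/bevpap/:
  1 Word-Final Devoicing: no change — [bevpap]
  2 Regressive Voicing Assimilation: [bevpap] → [befpap]
  3 Stop Lenition: no change — [befpap]
/tibadigo/:
  1 Word-Final Devoicing: no change — [tibadigo]
  2 Regressive Voicing Assimilation: no change — [tibadigo]
  3 Stop Lenition: [tibadigo] → [tivaziho]

[befpap], [tivaziho]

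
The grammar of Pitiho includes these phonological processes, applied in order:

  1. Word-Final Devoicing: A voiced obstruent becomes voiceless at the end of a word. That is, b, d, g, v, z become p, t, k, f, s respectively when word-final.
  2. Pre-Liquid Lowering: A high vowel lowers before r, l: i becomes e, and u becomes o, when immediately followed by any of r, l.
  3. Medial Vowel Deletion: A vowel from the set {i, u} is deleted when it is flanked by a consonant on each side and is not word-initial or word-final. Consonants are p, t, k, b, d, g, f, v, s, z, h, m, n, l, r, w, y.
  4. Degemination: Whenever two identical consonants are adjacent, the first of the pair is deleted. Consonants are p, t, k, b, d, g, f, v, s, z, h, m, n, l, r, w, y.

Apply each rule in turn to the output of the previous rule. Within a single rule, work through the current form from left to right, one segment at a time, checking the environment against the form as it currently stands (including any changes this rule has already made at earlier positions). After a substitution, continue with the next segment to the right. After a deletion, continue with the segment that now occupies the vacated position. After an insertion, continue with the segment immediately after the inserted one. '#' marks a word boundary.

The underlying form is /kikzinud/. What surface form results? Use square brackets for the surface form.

1 Word-Final Devoicing: [kikzinud] → [kikzinut]
2 Pre-Liquid Lowering: no change — [kikzinut]
3 Medial Vowel Deletion: [kikzinut] → [kkznt]
4 Degemination: [kkznt] → [kznt]

[kznt]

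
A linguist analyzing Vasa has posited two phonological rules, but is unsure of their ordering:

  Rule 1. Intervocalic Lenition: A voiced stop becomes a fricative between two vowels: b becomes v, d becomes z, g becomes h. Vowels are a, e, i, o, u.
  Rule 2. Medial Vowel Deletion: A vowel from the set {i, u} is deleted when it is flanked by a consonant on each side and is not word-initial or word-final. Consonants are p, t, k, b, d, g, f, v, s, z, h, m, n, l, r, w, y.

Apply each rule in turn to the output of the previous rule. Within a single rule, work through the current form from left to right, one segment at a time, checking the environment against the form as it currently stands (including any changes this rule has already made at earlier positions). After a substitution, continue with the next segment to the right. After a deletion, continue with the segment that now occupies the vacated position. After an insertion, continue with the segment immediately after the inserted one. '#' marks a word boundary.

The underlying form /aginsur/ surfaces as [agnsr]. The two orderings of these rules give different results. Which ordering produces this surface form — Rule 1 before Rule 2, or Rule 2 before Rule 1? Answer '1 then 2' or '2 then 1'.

2 then 1

Order 1 then 2:
  1 Intervocalic Lenition: [aginsur] → [ahinsur]
  2 Medial Vowel Deletion: [ahinsur] → [ahnsr]
  result: [ahnsr]
Order 2 then 1:
  2 Medial Vowel Deletion: [aginsur] → [agnsr]
  1 Intervocalic Lenition: no change — [agnsr]
  result: [agnsr]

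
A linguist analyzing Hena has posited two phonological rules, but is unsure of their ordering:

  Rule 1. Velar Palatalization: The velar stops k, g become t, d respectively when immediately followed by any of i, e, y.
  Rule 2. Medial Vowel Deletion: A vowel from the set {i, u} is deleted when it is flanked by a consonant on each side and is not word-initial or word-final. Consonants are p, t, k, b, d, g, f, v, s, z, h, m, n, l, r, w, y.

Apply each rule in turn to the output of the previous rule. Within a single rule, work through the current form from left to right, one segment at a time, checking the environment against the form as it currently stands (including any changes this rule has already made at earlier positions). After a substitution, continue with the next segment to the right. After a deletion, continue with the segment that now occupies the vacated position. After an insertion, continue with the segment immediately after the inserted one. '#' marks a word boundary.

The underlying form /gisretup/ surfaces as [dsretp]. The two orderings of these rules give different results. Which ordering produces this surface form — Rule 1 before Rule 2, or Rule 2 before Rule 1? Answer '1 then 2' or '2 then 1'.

Order 1 then 2:
  1 Velar Palatalization: [gisretup] → [disretup]
  2 Medial Vowel Deletion: [disretup] → [dsretp]
  result: [dsretp]
Order 2 then 1:
  2 Medial Vowel Deletion: [gisretup] → [gsretp]
  1 Velar Palatalization: no change — [gsretp]
  result: [gsretp]

1 then 2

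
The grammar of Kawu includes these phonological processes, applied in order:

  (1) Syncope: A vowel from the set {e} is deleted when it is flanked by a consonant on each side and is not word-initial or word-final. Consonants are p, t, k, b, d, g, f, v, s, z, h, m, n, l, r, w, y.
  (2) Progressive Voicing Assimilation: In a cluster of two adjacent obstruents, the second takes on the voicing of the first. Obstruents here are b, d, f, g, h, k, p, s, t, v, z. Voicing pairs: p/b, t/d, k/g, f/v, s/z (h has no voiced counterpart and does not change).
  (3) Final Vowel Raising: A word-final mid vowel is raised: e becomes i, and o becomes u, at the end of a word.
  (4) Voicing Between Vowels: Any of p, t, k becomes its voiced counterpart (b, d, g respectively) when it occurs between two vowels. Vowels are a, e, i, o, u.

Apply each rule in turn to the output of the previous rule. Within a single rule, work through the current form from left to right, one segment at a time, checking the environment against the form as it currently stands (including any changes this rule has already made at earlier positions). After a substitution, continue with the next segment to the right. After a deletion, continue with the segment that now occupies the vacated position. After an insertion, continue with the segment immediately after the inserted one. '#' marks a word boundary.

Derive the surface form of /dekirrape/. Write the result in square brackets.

(1) Syncope: [dekirrape] → [dkirrape]
(2) Progressive Voicing Assimilation: [dkirrape] → [dgirrape]
(3) Final Vowel Raising: [dgirrape] → [dgirrapi]
(4) Voicing Between Vowels: [dgirrapi] → [dgirrabi]

[dgirrabi]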